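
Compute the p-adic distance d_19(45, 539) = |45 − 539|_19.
d_19(45, 539) = 1/19

Step 1 — x − y = 45 − 539 = -494. Step 2 — v_19(-494) = 1 (factor: -494 = −(19^1 · 26); the sign does not affect v_p). Step 3 — |x − y|_19 = 19^{-1} = 1/19.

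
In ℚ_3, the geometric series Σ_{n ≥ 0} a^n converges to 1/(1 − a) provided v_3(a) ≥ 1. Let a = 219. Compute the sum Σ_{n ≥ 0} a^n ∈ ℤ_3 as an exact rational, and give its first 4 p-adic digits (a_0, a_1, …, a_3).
Σ a^n = 1/(1 − a) = -1/218;  first 4 digits = (1, 1, 1, 0)

v_3(a) = 1 ≥ 1, so the series converges in ℤ_3 to 1/(1 − a) = 1/(1 − 219) = -1/218. Expand this rational in ℤ_3: compute digits iteratively via d_i = x_i mod 3, x_{i+1} = (x_i − d_i)/3. The first 4 digits are (1, 1, 1, 0).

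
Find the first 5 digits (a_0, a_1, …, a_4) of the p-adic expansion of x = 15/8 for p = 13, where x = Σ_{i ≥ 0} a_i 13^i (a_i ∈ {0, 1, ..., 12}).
(a_0, …, a_4) = (10, 1, 8, 1, 8)

v_13(15/8) = 0 (numerator and denominator both coprime to 13), so x ∈ ℤ_13^×. Compute digits iteratively via a_i = x_i mod 13, x_{i+1} = (x_i − a_i)/13, with x_0 = x:
  x_0 = 15/8;  a_0 = 10;  x_1 = (x_0 − 10)/13 = -5/8
  x_1 = -5/8;  a_1 = 1;  x_2 = (x_1 − 1)/13 = -1/8
  x_2 = -1/8;  a_2 = 8;  x_3 = (x_2 − 8)/13 = -5/8
  x_3 = -5/8;  a_3 = 1;  x_4 = (x_3 − 1)/13 = -1/8
  x_4 = -1/8;  a_4 = 8;  x_5 = (x_4 − 8)/13 = -5/8
Digits: (10, 1, 8, 1, 8).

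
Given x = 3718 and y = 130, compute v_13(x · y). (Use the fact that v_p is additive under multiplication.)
v_13(483340) = 3

v_p(x) = 2 (factor: 3718 = 13^2 · 22); v_p(y) = 1 (factor: 130 = 13^1 · 10). Additivity: v_p(xy) = v_p(x) + v_p(y) = 2 + 1 = 3. (Direct check: xy = 483340 = 13^3 · (220).)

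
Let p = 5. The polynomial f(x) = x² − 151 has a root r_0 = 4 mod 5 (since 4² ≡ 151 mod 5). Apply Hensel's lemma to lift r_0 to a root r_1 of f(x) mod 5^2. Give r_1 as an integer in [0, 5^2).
r_1 = 24 (mod 25)

Hensel's recurrence: r_{i+1} = r_i − f(r_i)·(f′(r_i))^{-1} mod 5^{i+2}, with f′(x) = 2x. Iterate:
  r_0 = 4 (mod 5)
  r_1 = 24 (mod 25)
Final: r_1 = 24, and one checks f(r_1) ≡ 0 mod 5^2.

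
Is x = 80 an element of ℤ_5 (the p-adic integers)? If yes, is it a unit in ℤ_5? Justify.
x ∈ ℤ_5 but not a unit; v_5(x) = 1 > 0

ℤ_5 = {x ∈ ℚ_5 : v_5(x) ≥ 0} and ℤ_5^× = {x ∈ ℤ_5 : v_5(x) = 0}. Here v_5(80) = v_5(num) − v_5(den) = 1; compare against these criteria.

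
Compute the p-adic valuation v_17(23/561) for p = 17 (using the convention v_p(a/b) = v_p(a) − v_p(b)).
v_17(23/561) = -1

Factor powers of 17 from the numerator and denominator of the reduced fraction: 23 = 17^0 · 23 and 561 = 17^1 · 33. Apply v_p(a/b) = v_p(a) − v_p(b): v_17(23/561) = 0 − 1 = -1.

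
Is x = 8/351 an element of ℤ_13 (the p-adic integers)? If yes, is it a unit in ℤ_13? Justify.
x ∉ ℤ_13 (v_13(x) = -1 < 0)

ℤ_13 = {x ∈ ℚ_13 : v_13(x) ≥ 0} and ℤ_13^× = {x ∈ ℤ_13 : v_13(x) = 0}. Here v_13(8/351) = v_13(num) − v_13(den) = -1; compare against these criteria.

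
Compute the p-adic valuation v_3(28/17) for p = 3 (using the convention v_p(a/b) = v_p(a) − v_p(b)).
v_3(28/17) = 0

Factor powers of 3 from the numerator and denominator of the reduced fraction: 28 = 3^0 · 28 and 17 = 3^0 · 17. Apply v_p(a/b) = v_p(a) − v_p(b): v_3(28/17) = 0 − 0 = 0.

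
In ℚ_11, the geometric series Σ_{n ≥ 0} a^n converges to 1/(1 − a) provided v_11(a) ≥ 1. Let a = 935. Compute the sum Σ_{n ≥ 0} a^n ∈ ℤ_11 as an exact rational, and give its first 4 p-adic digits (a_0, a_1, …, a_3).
Σ a^n = 1/(1 − a) = -1/934;  first 4 digits = (1, 8, 5, 3)

v_11(a) = 1 ≥ 1, so the series converges in ℤ_11 to 1/(1 − a) = 1/(1 − 935) = -1/934. Expand this rational in ℤ_11: compute digits iteratively via d_i = x_i mod 11, x_{i+1} = (x_i − d_i)/11. The first 4 digits are (1, 8, 5, 3).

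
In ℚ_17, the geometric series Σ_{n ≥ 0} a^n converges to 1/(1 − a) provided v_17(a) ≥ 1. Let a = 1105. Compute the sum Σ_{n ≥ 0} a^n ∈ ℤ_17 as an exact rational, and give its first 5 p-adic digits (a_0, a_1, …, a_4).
Σ a^n = 1/(1 − a) = -1/1104;  first 5 digits = (1, 14, 12, 0, 15)

v_17(a) = 1 ≥ 1, so the series converges in ℤ_17 to 1/(1 − a) = 1/(1 − 1105) = -1/1104. Expand this rational in ℤ_17: compute digits iteratively via d_i = x_i mod 17, x_{i+1} = (x_i − d_i)/17. The first 5 digits are (1, 14, 12, 0, 15).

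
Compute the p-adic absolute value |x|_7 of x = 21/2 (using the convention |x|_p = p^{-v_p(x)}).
|21/2|_7 = 1/7

Step 1 — compute v_7(x) by factoring powers of 7 out of the numerator and denominator: v_7(21/2) = 1. Step 2 — apply |x|_p = p^{-v_p(x)} = 7^{-1} = 1/7.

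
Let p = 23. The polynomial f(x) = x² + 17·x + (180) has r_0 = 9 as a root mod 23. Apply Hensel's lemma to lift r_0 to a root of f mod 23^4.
r_3 = 84350 (mod 279841)

Hensel: r_{i+1} = r_i − f(r_i)·(f′(r_i))^{-1} mod 23^{i+2}, f′(x) = 2x + 17. Iterate:
  r_0 = 9 (mod 23)
  r_1 = 239 (mod 529)
  r_2 = 11348 (mod 12167)
  r_3 = 84350 (mod 279841)
Final: r = 84350 satisfies f(r) ≡ 0 mod 23^4.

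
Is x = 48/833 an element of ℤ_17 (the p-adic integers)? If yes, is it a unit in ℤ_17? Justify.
x ∉ ℤ_17 (v_17(x) = -1 < 0)

ℤ_17 = {x ∈ ℚ_17 : v_17(x) ≥ 0} and ℤ_17^× = {x ∈ ℤ_17 : v_17(x) = 0}. Here v_17(48/833) = v_17(num) − v_17(den) = -1; compare against these criteria.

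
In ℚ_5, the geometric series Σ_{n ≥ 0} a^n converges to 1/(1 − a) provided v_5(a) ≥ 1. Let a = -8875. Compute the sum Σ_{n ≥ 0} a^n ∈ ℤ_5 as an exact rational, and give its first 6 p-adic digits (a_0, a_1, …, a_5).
Σ a^n = 1/(1 − a) = 1/8876;  first 6 digits = (1, 0, 0, 4, 0, 2)

v_5(a) = 3 ≥ 1, so the series converges in ℤ_5 to 1/(1 − a) = 1/(1 − (-8875)) = 1/8876. Expand this rational in ℤ_5: compute digits iteratively via d_i = x_i mod 5, x_{i+1} = (x_i − d_i)/5. The first 6 digits are (1, 0, 0, 4, 0, 2).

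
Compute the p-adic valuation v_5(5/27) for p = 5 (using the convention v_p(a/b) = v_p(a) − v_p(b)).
v_5(5/27) = 1

Factor powers of 5 from the numerator and denominator of the reduced fraction: 5 = 5^1 · 1 and 27 = 5^0 · 27. Apply v_p(a/b) = v_p(a) − v_p(b): v_5(5/27) = 1 − 0 = 1.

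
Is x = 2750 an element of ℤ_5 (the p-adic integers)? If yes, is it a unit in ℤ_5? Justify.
x ∈ ℤ_5 but not a unit; v_5(x) = 3 > 0

ℤ_5 = {x ∈ ℚ_5 : v_5(x) ≥ 0} and ℤ_5^× = {x ∈ ℤ_5 : v_5(x) = 0}. Here v_5(2750) = v_5(num) − v_5(den) = 3; compare against these criteria.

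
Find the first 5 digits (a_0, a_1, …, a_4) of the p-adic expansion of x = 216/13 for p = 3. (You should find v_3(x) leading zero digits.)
(a_0, …, a_4) = (0, 0, 0, 2, 0)

v_3(216/13) = 3, so a_0 = ... = a_2 = 0. Factor out: x = 3^3 · u with u = 8/13 a unit in ℤ_3. Expand u iteratively via a_{v+i} = u_i mod 3, u_{i+1} = (u_i − a_{v+i})/3:
  u_0 = 8/13;  a_3 = 2;  u_1 = (u_0 − 2)/3 = -6/13
  u_1 = -6/13;  a_4 = 0;  u_2 = (u_1 − 0)/3 = -2/13
Digits: (0, 0, 0, 2, 0).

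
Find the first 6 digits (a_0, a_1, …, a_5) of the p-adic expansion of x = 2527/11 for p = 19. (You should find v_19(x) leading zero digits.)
(a_0, …, a_5) = (0, 0, 11, 15, 13, 1)

v_19(2527/11) = 2, so a_0 = ... = a_1 = 0. Factor out: x = 19^2 · u with u = 7/11 a unit in ℤ_19. Expand u iteratively via a_{v+i} = u_i mod 19, u_{i+1} = (u_i − a_{v+i})/19:
  u_0 = 7/11;  a_2 = 11;  u_1 = (u_0 − 11)/19 = -6/11
  u_1 = -6/11;  a_3 = 15;  u_2 = (u_1 − 15)/19 = -9/11
  u_2 = -9/11;  a_4 = 13;  u_3 = (u_2 − 13)/19 = -8/11
  u_3 = -8/11;  a_5 = 1;  u_4 = (u_3 − 1)/19 = -1/11
Digits: (0, 0, 11, 15, 13, 1).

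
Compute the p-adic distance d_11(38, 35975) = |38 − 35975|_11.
d_11(38, 35975) = 1/1331

Step 1 — x − y = 38 − 35975 = -35937. Step 2 — v_11(-35937) = 3 (factor: -35937 = −(11^3 · 27); the sign does not affect v_p). Step 3 — |x − y|_11 = 11^{-3} = 1/1331.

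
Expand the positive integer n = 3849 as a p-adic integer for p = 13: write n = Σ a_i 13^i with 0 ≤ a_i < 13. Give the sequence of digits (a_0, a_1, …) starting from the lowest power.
(a_0, a_1, …) = (1, 10, 9, 1)

Repeated division by 13 gives the digits low-to-high: 3849 = 1 + 10·13^1 + 9·13^2 + 1·13^3. Digit sequence: (1, 10, 9, 1).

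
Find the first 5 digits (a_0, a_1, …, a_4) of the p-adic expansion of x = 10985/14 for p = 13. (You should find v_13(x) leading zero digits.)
(a_0, …, a_4) = (0, 0, 0, 5, 8)

v_13(10985/14) = 3, so a_0 = ... = a_2 = 0. Factor out: x = 13^3 · u with u = 5/14 a unit in ℤ_13. Expand u iteratively via a_{v+i} = u_i mod 13, u_{i+1} = (u_i − a_{v+i})/13:
  u_0 = 5/14;  a_3 = 5;  u_1 = (u_0 − 5)/13 = -5/14
  u_1 = -5/14;  a_4 = 8;  u_2 = (u_1 − 8)/13 = -9/14
Digits: (0, 0, 0, 5, 8).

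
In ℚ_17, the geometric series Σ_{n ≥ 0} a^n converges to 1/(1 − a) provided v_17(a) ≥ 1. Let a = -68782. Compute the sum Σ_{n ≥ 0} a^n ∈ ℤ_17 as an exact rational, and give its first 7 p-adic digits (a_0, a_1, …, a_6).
Σ a^n = 1/(1 − a) = 1/68783;  first 7 digits = (1, 0, 0, 3, 16, 16, 8)

v_17(a) = 3 ≥ 1, so the series converges in ℤ_17 to 1/(1 − a) = 1/(1 − (-68782)) = 1/68783. Expand this rational in ℤ_17: compute digits iteratively via d_i = x_i mod 17, x_{i+1} = (x_i − d_i)/17. The first 7 digits are (1, 0, 0, 3, 16, 16, 8).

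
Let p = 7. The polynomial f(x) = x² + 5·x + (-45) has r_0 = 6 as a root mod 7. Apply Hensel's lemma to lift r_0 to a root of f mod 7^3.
r_2 = 244 (mod 343)

Hensel: r_{i+1} = r_i − f(r_i)·(f′(r_i))^{-1} mod 7^{i+2}, f′(x) = 2x + 5. Iterate:
  r_0 = 6 (mod 7)
  r_1 = 48 (mod 49)
  r_2 = 244 (mod 343)
Final: r = 244 satisfies f(r) ≡ 0 mod 7^3.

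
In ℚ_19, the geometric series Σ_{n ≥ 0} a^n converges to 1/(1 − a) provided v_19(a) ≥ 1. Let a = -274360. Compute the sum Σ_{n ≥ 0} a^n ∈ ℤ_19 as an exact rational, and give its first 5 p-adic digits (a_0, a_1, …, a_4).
Σ a^n = 1/(1 − a) = 1/274361;  first 5 digits = (1, 0, 0, 17, 16)

v_19(a) = 3 ≥ 1, so the series converges in ℤ_19 to 1/(1 − a) = 1/(1 − (-274360)) = 1/274361. Expand this rational in ℤ_19: compute digits iteratively via d_i = x_i mod 19, x_{i+1} = (x_i − d_i)/19. The first 5 digits are (1, 0, 0, 17, 16).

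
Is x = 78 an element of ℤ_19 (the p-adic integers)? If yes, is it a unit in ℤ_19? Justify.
x ∈ ℤ_19^× (unit); v_19(x) = 0

ℤ_19 = {x ∈ ℚ_19 : v_19(x) ≥ 0} and ℤ_19^× = {x ∈ ℤ_19 : v_19(x) = 0}. Here v_19(78) = v_19(num) − v_19(den) = 0; compare against these criteria.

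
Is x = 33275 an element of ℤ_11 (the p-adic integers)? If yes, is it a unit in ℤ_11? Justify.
x ∈ ℤ_11 but not a unit; v_11(x) = 3 > 0

ℤ_11 = {x ∈ ℚ_11 : v_11(x) ≥ 0} and ℤ_11^× = {x ∈ ℤ_11 : v_11(x) = 0}. Here v_11(33275) = v_11(num) − v_11(den) = 3; compare against these criteria.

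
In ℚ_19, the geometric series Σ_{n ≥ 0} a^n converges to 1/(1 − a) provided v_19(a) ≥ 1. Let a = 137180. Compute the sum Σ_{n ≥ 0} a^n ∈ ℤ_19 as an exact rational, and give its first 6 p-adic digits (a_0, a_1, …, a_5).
Σ a^n = 1/(1 − a) = -1/137179;  first 6 digits = (1, 0, 0, 1, 1, 0)

v_19(a) = 3 ≥ 1, so the series converges in ℤ_19 to 1/(1 − a) = 1/(1 − 137180) = -1/137179. Expand this rational in ℤ_19: compute digits iteratively via d_i = x_i mod 19, x_{i+1} = (x_i − d_i)/19. The first 6 digits are (1, 0, 0, 1, 1, 0).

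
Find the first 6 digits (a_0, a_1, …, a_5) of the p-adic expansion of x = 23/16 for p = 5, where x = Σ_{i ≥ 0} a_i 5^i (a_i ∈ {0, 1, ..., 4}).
(a_0, …, a_5) = (3, 0, 4, 2, 1, 0)

v_5(23/16) = 0 (numerator and denominator both coprime to 5), so x ∈ ℤ_5^×. Compute digits iteratively via a_i = x_i mod 5, x_{i+1} = (x_i − a_i)/5, with x_0 = x:
  x_0 = 23/16;  a_0 = 3;  x_1 = (x_0 − 3)/5 = -5/16
  x_1 = -5/16;  a_1 = 0;  x_2 = (x_1 − 0)/5 = -1/16
  x_2 = -1/16;  a_2 = 4;  x_3 = (x_2 − 4)/5 = -13/16
  x_3 = -13/16;  a_3 = 2;  x_4 = (x_3 − 2)/5 = -9/16
  x_4 = -9/16;  a_4 = 1;  x_5 = (x_4 − 1)/5 = -5/16
  x_5 = -5/16;  a_5 = 0;  x_6 = (x_5 − 0)/5 = -1/16
Digits: (3, 0, 4, 2, 1, 0).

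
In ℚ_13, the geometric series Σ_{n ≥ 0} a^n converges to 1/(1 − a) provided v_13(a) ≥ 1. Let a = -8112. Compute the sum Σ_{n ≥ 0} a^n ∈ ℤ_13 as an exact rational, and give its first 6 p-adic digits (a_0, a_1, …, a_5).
Σ a^n = 1/(1 − a) = 1/8113;  first 6 digits = (1, 0, 4, 9, 2, 8)

v_13(a) = 2 ≥ 1, so the series converges in ℤ_13 to 1/(1 − a) = 1/(1 − (-8112)) = 1/8113. Expand this rational in ℤ_13: compute digits iteratively via d_i = x_i mod 13, x_{i+1} = (x_i − d_i)/13. The first 6 digits are (1, 0, 4, 9, 2, 8).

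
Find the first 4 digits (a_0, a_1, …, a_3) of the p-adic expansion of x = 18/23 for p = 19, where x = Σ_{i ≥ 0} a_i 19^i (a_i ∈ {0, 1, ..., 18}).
(a_0, …, a_3) = (14, 15, 0, 14)

v_19(18/23) = 0 (numerator and denominator both coprime to 19), so x ∈ ℤ_19^×. Compute digits iteratively via a_i = x_i mod 19, x_{i+1} = (x_i − a_i)/19, with x_0 = x:
  x_0 = 18/23;  a_0 = 14;  x_1 = (x_0 − 14)/19 = -16/23
  x_1 = -16/23;  a_1 = 15;  x_2 = (x_1 − 15)/19 = -19/23
  x_2 = -19/23;  a_2 = 0;  x_3 = (x_2 − 0)/19 = -1/23
  x_3 = -1/23;  a_3 = 14;  x_4 = (x_3 − 14)/19 = -17/23
Digits: (14, 15, 0, 14).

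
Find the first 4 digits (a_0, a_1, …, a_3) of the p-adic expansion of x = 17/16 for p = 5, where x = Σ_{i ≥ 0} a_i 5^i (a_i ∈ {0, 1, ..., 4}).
(a_0, …, a_3) = (2, 2, 3, 4)

v_5(17/16) = 0 (numerator and denominator both coprime to 5), so x ∈ ℤ_5^×. Compute digits iteratively via a_i = x_i mod 5, x_{i+1} = (x_i − a_i)/5, with x_0 = x:
  x_0 = 17/16;  a_0 = 2;  x_1 = (x_0 − 2)/5 = -3/16
  x_1 = -3/16;  a_1 = 2;  x_2 = (x_1 − 2)/5 = -7/16
  x_2 = -7/16;  a_2 = 3;  x_3 = (x_2 − 3)/5 = -11/16
  x_3 = -11/16;  a_3 = 4;  x_4 = (x_3 − 4)/5 = -15/16
Digits: (2, 2, 3, 4).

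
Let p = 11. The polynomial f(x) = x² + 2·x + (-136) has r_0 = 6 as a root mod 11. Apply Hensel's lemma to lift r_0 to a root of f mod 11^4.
r_3 = 1810 (mod 14641)

Hensel: r_{i+1} = r_i − f(r_i)·(f′(r_i))^{-1} mod 11^{i+2}, f′(x) = 2x + 2. Iterate:
  r_0 = 6 (mod 11)
  r_1 = 116 (mod 121)
  r_2 = 479 (mod 1331)
  r_3 = 1810 (mod 14641)
Final: r = 1810 satisfies f(r) ≡ 0 mod 11^4.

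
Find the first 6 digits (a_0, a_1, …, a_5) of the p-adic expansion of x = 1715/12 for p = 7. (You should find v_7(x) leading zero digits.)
(a_0, …, a_5) = (0, 0, 0, 1, 4, 0)

v_7(1715/12) = 3, so a_0 = ... = a_2 = 0. Factor out: x = 7^3 · u with u = 5/12 a unit in ℤ_7. Expand u iteratively via a_{v+i} = u_i mod 7, u_{i+1} = (u_i − a_{v+i})/7:
  u_0 = 5/12;  a_3 = 1;  u_1 = (u_0 − 1)/7 = -1/12
  u_1 = -1/12;  a_4 = 4;  u_2 = (u_1 − 4)/7 = -7/12
  u_2 = -7/12;  a_5 = 0;  u_3 = (u_2 − 0)/7 = -1/12
Digits: (0, 0, 0, 1, 4, 0).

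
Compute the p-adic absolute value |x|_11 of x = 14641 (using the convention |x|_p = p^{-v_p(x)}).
|14641|_11 = 1/14641

Step 1 — compute v_11(x) by factoring powers of 11 out of the numerator and denominator: v_11(14641) = 4. Step 2 — apply |x|_p = p^{-v_p(x)} = 11^{-4} = 1/14641.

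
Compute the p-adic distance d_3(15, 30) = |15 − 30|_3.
d_3(15, 30) = 1/3

Step 1 — x − y = 15 − 30 = -15. Step 2 — v_3(-15) = 1 (factor: -15 = −(3^1 · 5); the sign does not affect v_p). Step 3 — |x − y|_3 = 3^{-1} = 1/3.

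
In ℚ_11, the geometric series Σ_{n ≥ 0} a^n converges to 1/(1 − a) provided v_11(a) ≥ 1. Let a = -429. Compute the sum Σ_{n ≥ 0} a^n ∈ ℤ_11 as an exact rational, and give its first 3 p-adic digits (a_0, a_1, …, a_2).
Σ a^n = 1/(1 − a) = 1/430;  first 3 digits = (1, 5, 10)

v_11(a) = 1 ≥ 1, so the series converges in ℤ_11 to 1/(1 − a) = 1/(1 − (-429)) = 1/430. Expand this rational in ℤ_11: compute digits iteratively via d_i = x_i mod 11, x_{i+1} = (x_i − d_i)/11. The first 3 digits are (1, 5, 10).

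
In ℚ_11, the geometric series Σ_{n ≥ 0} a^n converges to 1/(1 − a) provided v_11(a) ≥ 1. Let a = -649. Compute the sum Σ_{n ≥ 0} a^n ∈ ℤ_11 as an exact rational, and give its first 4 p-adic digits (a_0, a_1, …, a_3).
Σ a^n = 1/(1 − a) = 1/650;  first 4 digits = (1, 7, 10, 9)

v_11(a) = 1 ≥ 1, so the series converges in ℤ_11 to 1/(1 − a) = 1/(1 − (-649)) = 1/650. Expand this rational in ℤ_11: compute digits iteratively via d_i = x_i mod 11, x_{i+1} = (x_i − d_i)/11. The first 4 digits are (1, 7, 10, 9).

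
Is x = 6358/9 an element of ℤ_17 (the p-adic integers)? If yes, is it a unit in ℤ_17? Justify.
x ∈ ℤ_17 but not a unit; v_17(x) = 2 > 0

ℤ_17 = {x ∈ ℚ_17 : v_17(x) ≥ 0} and ℤ_17^× = {x ∈ ℤ_17 : v_17(x) = 0}. Here v_17(6358/9) = v_17(num) − v_17(den) = 2; compare against these criteria.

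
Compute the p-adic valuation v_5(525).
v_5(525) = 2

v_5(n) is the largest exponent k such that 5^k divides n. Factor out: 525 = 5^2 · 21. (Sign doesn't affect v_p.) So v_5(525) = 2.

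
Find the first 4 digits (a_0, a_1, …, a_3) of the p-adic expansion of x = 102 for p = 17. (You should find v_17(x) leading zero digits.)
(a_0, …, a_3) = (0, 6, 0, 0)

v_17(102) = 1, so a_0 = ... = a_0 = 0. Factor out: x = 17^1 · u with u = 6 a unit in ℤ_17. Expand u iteratively via a_{v+i} = u_i mod 17, u_{i+1} = (u_i − a_{v+i})/17:
  u_0 = 6;  a_1 = 6;  u_1 = (u_0 − 6)/17 = 0
  u_1 = 0;  a_2 = 0;  u_2 = (u_1 − 0)/17 = 0
  u_2 = 0;  a_3 = 0;  u_3 = (u_2 − 0)/17 = 0
Digits: (0, 6, 0, 0).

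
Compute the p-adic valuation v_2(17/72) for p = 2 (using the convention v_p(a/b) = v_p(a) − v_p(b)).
v_2(17/72) = -3

Factor powers of 2 from the numerator and denominator of the reduced fraction: 17 = 2^0 · 17 and 72 = 2^3 · 9. Apply v_p(a/b) = v_p(a) − v_p(b): v_2(17/72) = 0 − 3 = -3.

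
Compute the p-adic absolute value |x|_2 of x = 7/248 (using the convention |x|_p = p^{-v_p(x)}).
|7/248|_2 = 8

Step 1 — compute v_2(x) by factoring powers of 2 out of the numerator and denominator: v_2(7/248) = -3. Step 2 — apply |x|_p = p^{-v_p(x)} = 2^{3} = 8.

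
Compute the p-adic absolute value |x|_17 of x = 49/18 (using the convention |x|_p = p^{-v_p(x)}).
|49/18|_17 = 1

Step 1 — compute v_17(x) by factoring powers of 17 out of the numerator and denominator: v_17(49/18) = 0. Step 2 — apply |x|_p = p^{-v_p(x)} = 17^{0} = 1.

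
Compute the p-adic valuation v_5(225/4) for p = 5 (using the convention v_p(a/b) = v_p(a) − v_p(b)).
v_5(225/4) = 2

Factor powers of 5 from the numerator and denominator of the reduced fraction: 225 = 5^2 · 9 and 4 = 5^0 · 4. Apply v_p(a/b) = v_p(a) − v_p(b): v_5(225/4) = 2 − 0 = 2.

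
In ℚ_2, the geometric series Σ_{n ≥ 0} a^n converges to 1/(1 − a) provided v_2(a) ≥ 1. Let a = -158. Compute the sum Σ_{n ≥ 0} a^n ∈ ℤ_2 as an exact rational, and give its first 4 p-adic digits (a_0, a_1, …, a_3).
Σ a^n = 1/(1 − a) = 1/159;  first 4 digits = (1, 1, 1, 1)

v_2(a) = 1 ≥ 1, so the series converges in ℤ_2 to 1/(1 − a) = 1/(1 − (-158)) = 1/159. Expand this rational in ℤ_2: compute digits iteratively via d_i = x_i mod 2, x_{i+1} = (x_i − d_i)/2. The first 4 digits are (1, 1, 1, 1).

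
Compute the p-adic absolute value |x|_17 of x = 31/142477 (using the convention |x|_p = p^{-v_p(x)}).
|31/142477|_17 = 4913

Step 1 — compute v_17(x) by factoring powers of 17 out of the numerator and denominator: v_17(31/142477) = -3. Step 2 — apply |x|_p = p^{-v_p(x)} = 17^{3} = 4913.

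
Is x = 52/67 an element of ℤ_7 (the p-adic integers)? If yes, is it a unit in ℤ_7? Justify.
x ∈ ℤ_7^× (unit); v_7(x) = 0

ℤ_7 = {x ∈ ℚ_7 : v_7(x) ≥ 0} and ℤ_7^× = {x ∈ ℤ_7 : v_7(x) = 0}. Here v_7(52/67) = v_7(num) − v_7(den) = 0; compare against these criteria.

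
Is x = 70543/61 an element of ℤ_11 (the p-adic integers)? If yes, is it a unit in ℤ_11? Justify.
x ∈ ℤ_11 but not a unit; v_11(x) = 3 > 0

ℤ_11 = {x ∈ ℚ_11 : v_11(x) ≥ 0} and ℤ_11^× = {x ∈ ℤ_11 : v_11(x) = 0}. Here v_11(70543/61) = v_11(num) − v_11(den) = 3; compare against these criteria.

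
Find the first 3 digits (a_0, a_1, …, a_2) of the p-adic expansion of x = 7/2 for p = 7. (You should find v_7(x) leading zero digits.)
(a_0, …, a_2) = (0, 4, 3)

v_7(7/2) = 1, so a_0 = ... = a_0 = 0. Factor out: x = 7^1 · u with u = 1/2 a unit in ℤ_7. Expand u iteratively via a_{v+i} = u_i mod 7, u_{i+1} = (u_i − a_{v+i})/7:
  u_0 = 1/2;  a_1 = 4;  u_1 = (u_0 − 4)/7 = -1/2
  u_1 = -1/2;  a_2 = 3;  u_2 = (u_1 − 3)/7 = -1/2
Digits: (0, 4, 3).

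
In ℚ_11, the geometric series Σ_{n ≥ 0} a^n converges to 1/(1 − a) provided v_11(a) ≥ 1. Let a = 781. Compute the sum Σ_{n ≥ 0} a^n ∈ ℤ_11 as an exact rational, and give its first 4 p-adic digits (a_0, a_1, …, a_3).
Σ a^n = 1/(1 − a) = -1/780;  first 4 digits = (1, 5, 9, 0)

v_11(a) = 1 ≥ 1, so the series converges in ℤ_11 to 1/(1 − a) = 1/(1 − 781) = -1/780. Expand this rational in ℤ_11: compute digits iteratively via d_i = x_i mod 11, x_{i+1} = (x_i − d_i)/11. The first 4 digits are (1, 5, 9, 0).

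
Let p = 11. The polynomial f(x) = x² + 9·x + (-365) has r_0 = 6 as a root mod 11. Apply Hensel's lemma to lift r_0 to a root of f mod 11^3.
r_2 = 94 (mod 1331)

Hensel: r_{i+1} = r_i − f(r_i)·(f′(r_i))^{-1} mod 11^{i+2}, f′(x) = 2x + 9. Iterate:
  r_0 = 6 (mod 11)
  r_1 = 94 (mod 121)
  r_2 = 94 (mod 1331)
Final: r = 94 satisfies f(r) ≡ 0 mod 11^3.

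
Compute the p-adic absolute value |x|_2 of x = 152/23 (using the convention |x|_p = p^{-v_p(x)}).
|152/23|_2 = 1/8

Step 1 — compute v_2(x) by factoring powers of 2 out of the numerator and denominator: v_2(152/23) = 3. Step 2 — apply |x|_p = p^{-v_p(x)} = 2^{-3} = 1/8.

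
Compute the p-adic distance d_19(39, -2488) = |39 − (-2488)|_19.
d_19(39, -2488) = 1/361

Step 1 — x − y = 39 − (-2488) = 2527. Step 2 — v_19(2527) = 2 (factor: 2527 = (19^2 · 7); the sign does not affect v_p). Step 3 — |x − y|_19 = 19^{-2} = 1/361.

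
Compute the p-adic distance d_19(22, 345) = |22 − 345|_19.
d_19(22, 345) = 1/19

Step 1 — x − y = 22 − 345 = -323. Step 2 — v_19(-323) = 1 (factor: -323 = −(19^1 · 17); the sign does not affect v_p). Step 3 — |x − y|_19 = 19^{-1} = 1/19.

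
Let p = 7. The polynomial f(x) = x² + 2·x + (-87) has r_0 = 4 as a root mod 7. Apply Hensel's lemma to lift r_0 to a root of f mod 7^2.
r_1 = 25 (mod 49)

Hensel: r_{i+1} = r_i − f(r_i)·(f′(r_i))^{-1} mod 7^{i+2}, f′(x) = 2x + 2. Iterate:
  r_0 = 4 (mod 7)
  r_1 = 25 (mod 49)
Final: r = 25 satisfies f(r) ≡ 0 mod 7^2.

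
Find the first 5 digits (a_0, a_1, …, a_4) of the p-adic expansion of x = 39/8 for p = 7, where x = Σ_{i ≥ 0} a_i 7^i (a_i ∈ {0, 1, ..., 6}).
(a_0, …, a_4) = (4, 1, 6, 0, 6)

v_7(39/8) = 0 (numerator and denominator both coprime to 7), so x ∈ ℤ_7^×. Compute digits iteratively via a_i = x_i mod 7, x_{i+1} = (x_i − a_i)/7, with x_0 = x:
  x_0 = 39/8;  a_0 = 4;  x_1 = (x_0 − 4)/7 = 1/8
  x_1 = 1/8;  a_1 = 1;  x_2 = (x_1 − 1)/7 = -1/8
  x_2 = -1/8;  a_2 = 6;  x_3 = (x_2 − 6)/7 = -7/8
  x_3 = -7/8;  a_3 = 0;  x_4 = (x_3 − 0)/7 = -1/8
  x_4 = -1/8;  a_4 = 6;  x_5 = (x_4 − 6)/7 = -7/8
Digits: (4, 1, 6, 0, 6).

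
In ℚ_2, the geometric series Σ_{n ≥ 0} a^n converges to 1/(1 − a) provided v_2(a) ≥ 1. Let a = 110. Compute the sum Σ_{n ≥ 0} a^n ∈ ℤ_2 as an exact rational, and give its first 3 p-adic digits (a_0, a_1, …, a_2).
Σ a^n = 1/(1 − a) = -1/109;  first 3 digits = (1, 1, 0)

v_2(a) = 1 ≥ 1, so the series converges in ℤ_2 to 1/(1 − a) = 1/(1 − 110) = -1/109. Expand this rational in ℤ_2: compute digits iteratively via d_i = x_i mod 2, x_{i+1} = (x_i − d_i)/2. The first 3 digits are (1, 1, 0).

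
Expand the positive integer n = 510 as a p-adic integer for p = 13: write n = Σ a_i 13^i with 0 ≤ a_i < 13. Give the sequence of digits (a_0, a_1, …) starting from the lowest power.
(a_0, a_1, …) = (3, 0, 3)

Repeated division by 13 gives the digits low-to-high: 510 = 3 + 3·13^2. Digit sequence: (3, 0, 3).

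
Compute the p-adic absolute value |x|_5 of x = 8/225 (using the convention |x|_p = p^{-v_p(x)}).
|8/225|_5 = 25

Step 1 — compute v_5(x) by factoring powers of 5 out of the numerator and denominator: v_5(8/225) = -2. Step 2 — apply |x|_p = p^{-v_p(x)} = 5^{2} = 25.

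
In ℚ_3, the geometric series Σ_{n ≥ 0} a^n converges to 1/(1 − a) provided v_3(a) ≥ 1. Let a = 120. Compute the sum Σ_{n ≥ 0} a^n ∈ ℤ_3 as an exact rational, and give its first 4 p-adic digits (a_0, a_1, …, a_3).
Σ a^n = 1/(1 − a) = -1/119;  first 4 digits = (1, 1, 2, 1)

v_3(a) = 1 ≥ 1, so the series converges in ℤ_3 to 1/(1 − a) = 1/(1 − 120) = -1/119. Expand this rational in ℤ_3: compute digits iteratively via d_i = x_i mod 3, x_{i+1} = (x_i − d_i)/3. The first 4 digits are (1, 1, 2, 1).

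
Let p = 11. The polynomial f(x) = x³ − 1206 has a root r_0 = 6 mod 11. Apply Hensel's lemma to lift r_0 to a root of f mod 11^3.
r_2 = 1326 (mod 1331)

Hensel: r_{i+1} = r_i − f(r_i)/f′(r_i) mod 11^{i+2}, where f′(x) = 3x². Iterate:
  r_0 = 6 (mod 11)
  r_1 = 116 (mod 121)
  r_2 = 1326 (mod 1331)
Final: r = 1326 with f(r) ≡ 0 mod 11^3.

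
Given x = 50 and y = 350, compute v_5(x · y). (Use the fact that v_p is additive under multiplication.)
v_5(17500) = 4

v_p(x) = 2 (factor: 50 = 5^2 · 2); v_p(y) = 2 (factor: 350 = 5^2 · 14). Additivity: v_p(xy) = v_p(x) + v_p(y) = 2 + 2 = 4. (Direct check: xy = 17500 = 5^4 · (28).)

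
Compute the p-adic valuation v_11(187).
v_11(187) = 1

v_11(n) is the largest exponent k such that 11^k divides n. Factor out: 187 = 11^1 · 17. (Sign doesn't affect v_p.) So v_11(187) = 1.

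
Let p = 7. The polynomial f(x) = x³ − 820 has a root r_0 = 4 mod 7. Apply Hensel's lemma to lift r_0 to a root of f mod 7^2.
r_1 = 32 (mod 49)

Hensel: r_{i+1} = r_i − f(r_i)/f′(r_i) mod 7^{i+2}, where f′(x) = 3x². Iterate:
  r_0 = 4 (mod 7)
  r_1 = 32 (mod 49)
Final: r = 32 with f(r) ≡ 0 mod 7^2.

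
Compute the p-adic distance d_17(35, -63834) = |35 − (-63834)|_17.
d_17(35, -63834) = 1/4913

Step 1 — x − y = 35 − (-63834) = 63869. Step 2 — v_17(63869) = 3 (factor: 63869 = (17^3 · 13); the sign does not affect v_p). Step 3 — |x − y|_17 = 17^{-3} = 1/4913.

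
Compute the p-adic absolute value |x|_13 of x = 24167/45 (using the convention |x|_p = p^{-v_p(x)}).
|24167/45|_13 = 1/2197

Step 1 — compute v_13(x) by factoring powers of 13 out of the numerator and denominator: v_13(24167/45) = 3. Step 2 — apply |x|_p = p^{-v_p(x)} = 13^{-3} = 1/2197.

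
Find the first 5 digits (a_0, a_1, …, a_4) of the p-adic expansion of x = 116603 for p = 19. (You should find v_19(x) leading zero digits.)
(a_0, …, a_4) = (0, 0, 0, 17, 0)

v_19(116603) = 3, so a_0 = ... = a_2 = 0. Factor out: x = 19^3 · u with u = 17 a unit in ℤ_19. Expand u iteratively via a_{v+i} = u_i mod 19, u_{i+1} = (u_i − a_{v+i})/19:
  u_0 = 17;  a_3 = 17;  u_1 = (u_0 − 17)/19 = 0
  u_1 = 0;  a_4 = 0;  u_2 = (u_1 − 0)/19 = 0
Digits: (0, 0, 0, 17, 0).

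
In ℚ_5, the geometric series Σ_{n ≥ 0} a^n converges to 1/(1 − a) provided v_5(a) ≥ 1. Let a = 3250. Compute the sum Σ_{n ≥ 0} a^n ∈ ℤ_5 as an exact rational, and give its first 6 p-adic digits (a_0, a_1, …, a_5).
Σ a^n = 1/(1 − a) = -1/3249;  first 6 digits = (1, 0, 0, 1, 0, 1)

v_5(a) = 3 ≥ 1, so the series converges in ℤ_5 to 1/(1 − a) = 1/(1 − 3250) = -1/3249. Expand this rational in ℤ_5: compute digits iteratively via d_i = x_i mod 5, x_{i+1} = (x_i − d_i)/5. The first 6 digits are (1, 0, 0, 1, 0, 1).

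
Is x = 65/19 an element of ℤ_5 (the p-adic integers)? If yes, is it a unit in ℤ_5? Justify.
x ∈ ℤ_5 but not a unit; v_5(x) = 1 > 0

ℤ_5 = {x ∈ ℚ_5 : v_5(x) ≥ 0} and ℤ_5^× = {x ∈ ℤ_5 : v_5(x) = 0}. Here v_5(65/19) = v_5(num) − v_5(den) = 1; compare against these criteria.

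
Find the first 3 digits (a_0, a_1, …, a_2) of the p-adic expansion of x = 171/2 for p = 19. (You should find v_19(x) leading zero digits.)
(a_0, …, a_2) = (0, 14, 9)

v_19(171/2) = 1, so a_0 = ... = a_0 = 0. Factor out: x = 19^1 · u with u = 9/2 a unit in ℤ_19. Expand u iteratively via a_{v+i} = u_i mod 19, u_{i+1} = (u_i − a_{v+i})/19:
  u_0 = 9/2;  a_1 = 14;  u_1 = (u_0 − 14)/19 = -1/2
  u_1 = -1/2;  a_2 = 9;  u_2 = (u_1 − 9)/19 = -1/2
Digits: (0, 14, 9).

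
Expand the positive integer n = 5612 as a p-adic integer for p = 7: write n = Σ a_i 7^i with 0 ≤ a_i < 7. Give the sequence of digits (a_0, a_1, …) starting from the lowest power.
(a_0, a_1, …) = (5, 3, 2, 2, 2)

Repeated division by 7 gives the digits low-to-high: 5612 = 5 + 3·7^1 + 2·7^2 + 2·7^3 + 2·7^4. Digit sequence: (5, 3, 2, 2, 2).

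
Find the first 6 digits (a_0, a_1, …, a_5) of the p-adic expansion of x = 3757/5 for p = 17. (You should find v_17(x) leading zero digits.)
(a_0, …, a_5) = (0, 0, 6, 10, 13, 6)

v_17(3757/5) = 2, so a_0 = ... = a_1 = 0. Factor out: x = 17^2 · u with u = 13/5 a unit in ℤ_17. Expand u iteratively via a_{v+i} = u_i mod 17, u_{i+1} = (u_i − a_{v+i})/17:
  u_0 = 13/5;  a_2 = 6;  u_1 = (u_0 − 6)/17 = -1/5
  u_1 = -1/5;  a_3 = 10;  u_2 = (u_1 − 10)/17 = -3/5
  u_2 = -3/5;  a_4 = 13;  u_3 = (u_2 − 13)/17 = -4/5
  u_3 = -4/5;  a_5 = 6;  u_4 = (u_3 − 6)/17 = -2/5
Digits: (0, 0, 6, 10, 13, 6).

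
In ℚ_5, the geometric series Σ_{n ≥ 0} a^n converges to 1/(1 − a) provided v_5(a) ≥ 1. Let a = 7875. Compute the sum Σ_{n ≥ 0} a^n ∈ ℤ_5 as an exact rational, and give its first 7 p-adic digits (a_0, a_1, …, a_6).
Σ a^n = 1/(1 − a) = -1/7874;  first 7 digits = (1, 0, 0, 3, 2, 2, 4)

v_5(a) = 3 ≥ 1, so the series converges in ℤ_5 to 1/(1 − a) = 1/(1 − 7875) = -1/7874. Expand this rational in ℤ_5: compute digits iteratively via d_i = x_i mod 5, x_{i+1} = (x_i − d_i)/5. The first 7 digits are (1, 0, 0, 3, 2, 2, 4).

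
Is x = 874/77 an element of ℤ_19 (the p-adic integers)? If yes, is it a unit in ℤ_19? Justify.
x ∈ ℤ_19 but not a unit; v_19(x) = 1 > 0

ℤ_19 = {x ∈ ℚ_19 : v_19(x) ≥ 0} and ℤ_19^× = {x ∈ ℤ_19 : v_19(x) = 0}. Here v_19(874/77) = v_19(num) − v_19(den) = 1; compare against these criteria.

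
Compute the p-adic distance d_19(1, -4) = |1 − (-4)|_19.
d_19(1, -4) = 1

Step 1 — x − y = 1 − (-4) = 5. Step 2 — v_19(5) = 0 (factor: 5 = (19^0 · 5); the sign does not affect v_p). Step 3 — |x − y|_19 = 19^{0} = 1.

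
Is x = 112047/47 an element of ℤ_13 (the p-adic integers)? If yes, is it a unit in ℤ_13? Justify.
x ∈ ℤ_13 but not a unit; v_13(x) = 3 > 0

ℤ_13 = {x ∈ ℚ_13 : v_13(x) ≥ 0} and ℤ_13^× = {x ∈ ℤ_13 : v_13(x) = 0}. Here v_13(112047/47) = v_13(num) − v_13(den) = 3; compare against these criteria.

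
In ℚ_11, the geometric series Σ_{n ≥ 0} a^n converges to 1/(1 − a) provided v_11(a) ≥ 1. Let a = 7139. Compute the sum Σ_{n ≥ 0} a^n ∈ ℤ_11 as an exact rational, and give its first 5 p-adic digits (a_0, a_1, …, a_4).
Σ a^n = 1/(1 − a) = -1/7138;  first 5 digits = (1, 0, 4, 5, 5)

v_11(a) = 2 ≥ 1, so the series converges in ℤ_11 to 1/(1 − a) = 1/(1 − 7139) = -1/7138. Expand this rational in ℤ_11: compute digits iteratively via d_i = x_i mod 11, x_{i+1} = (x_i − d_i)/11. The first 5 digits are (1, 0, 4, 5, 5).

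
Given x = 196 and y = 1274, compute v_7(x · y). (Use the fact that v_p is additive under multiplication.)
v_7(249704) = 4

v_p(x) = 2 (factor: 196 = 7^2 · 4); v_p(y) = 2 (factor: 1274 = 7^2 · 26). Additivity: v_p(xy) = v_p(x) + v_p(y) = 2 + 2 = 4. (Direct check: xy = 249704 = 7^4 · (104).)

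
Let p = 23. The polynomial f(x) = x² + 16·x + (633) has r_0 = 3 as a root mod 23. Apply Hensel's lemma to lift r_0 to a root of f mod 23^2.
r_1 = 164 (mod 529)

Hensel: r_{i+1} = r_i − f(r_i)·(f′(r_i))^{-1} mod 23^{i+2}, f′(x) = 2x + 16. Iterate:
  r_0 = 3 (mod 23)
  r_1 = 164 (mod 529)
Final: r = 164 satisfies f(r) ≡ 0 mod 23^2.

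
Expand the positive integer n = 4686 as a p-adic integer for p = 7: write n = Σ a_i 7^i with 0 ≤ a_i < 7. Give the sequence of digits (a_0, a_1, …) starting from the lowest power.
(a_0, a_1, …) = (3, 4, 4, 6, 1)

Repeated division by 7 gives the digits low-to-high: 4686 = 3 + 4·7^1 + 4·7^2 + 6·7^3 + 1·7^4. Digit sequence: (3, 4, 4, 6, 1).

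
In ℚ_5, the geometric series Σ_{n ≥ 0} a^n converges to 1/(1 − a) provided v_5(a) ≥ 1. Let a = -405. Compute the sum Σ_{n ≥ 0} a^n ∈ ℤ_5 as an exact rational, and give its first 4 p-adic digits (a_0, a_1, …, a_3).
Σ a^n = 1/(1 − a) = 1/406;  first 4 digits = (1, 4, 4, 2)

v_5(a) = 1 ≥ 1, so the series converges in ℤ_5 to 1/(1 − a) = 1/(1 − (-405)) = 1/406. Expand this rational in ℤ_5: compute digits iteratively via d_i = x_i mod 5, x_{i+1} = (x_i − d_i)/5. The first 4 digits are (1, 4, 4, 2).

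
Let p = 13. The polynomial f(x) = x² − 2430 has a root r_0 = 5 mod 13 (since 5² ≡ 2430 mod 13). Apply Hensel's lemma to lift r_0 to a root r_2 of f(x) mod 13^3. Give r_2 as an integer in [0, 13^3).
r_2 = 668 (mod 2197)

Hensel's recurrence: r_{i+1} = r_i − f(r_i)·(f′(r_i))^{-1} mod 13^{i+2}, with f′(x) = 2x. Iterate:
  r_0 = 5 (mod 13)
  r_1 = 161 (mod 169)
  r_2 = 668 (mod 2197)
Final: r_2 = 668, and one checks f(r_2) ≡ 0 mod 13^3.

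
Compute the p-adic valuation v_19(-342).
v_19(-342) = 1

v_19(n) is the largest exponent k such that 19^k divides n. Factor out: -342 = -19^1 · 18. (Sign doesn't affect v_p.) So v_19(-342) = 1.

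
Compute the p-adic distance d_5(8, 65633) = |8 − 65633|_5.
d_5(8, 65633) = 1/3125

Step 1 — x − y = 8 − 65633 = -65625. Step 2 — v_5(-65625) = 5 (factor: -65625 = −(5^5 · 21); the sign does not affect v_p). Step 3 — |x − y|_5 = 5^{-5} = 1/3125.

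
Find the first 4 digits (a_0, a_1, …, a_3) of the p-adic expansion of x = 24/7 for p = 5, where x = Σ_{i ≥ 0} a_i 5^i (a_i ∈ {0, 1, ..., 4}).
(a_0, …, a_3) = (2, 1, 2, 1)

v_5(24/7) = 0 (numerator and denominator both coprime to 5), so x ∈ ℤ_5^×. Compute digits iteratively via a_i = x_i mod 5, x_{i+1} = (x_i − a_i)/5, with x_0 = x:
  x_0 = 24/7;  a_0 = 2;  x_1 = (x_0 − 2)/5 = 2/7
  x_1 = 2/7;  a_1 = 1;  x_2 = (x_1 − 1)/5 = -1/7
  x_2 = -1/7;  a_2 = 2;  x_3 = (x_2 − 2)/5 = -3/7
  x_3 = -3/7;  a_3 = 1;  x_4 = (x_3 − 1)/5 = -2/7
Digits: (2, 1, 2, 1).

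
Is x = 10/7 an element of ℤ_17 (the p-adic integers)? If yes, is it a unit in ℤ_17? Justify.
x ∈ ℤ_17^× (unit); v_17(x) = 0

ℤ_17 = {x ∈ ℚ_17 : v_17(x) ≥ 0} and ℤ_17^× = {x ∈ ℤ_17 : v_17(x) = 0}. Here v_17(10/7) = v_17(num) − v_17(den) = 0; compare against these criteria.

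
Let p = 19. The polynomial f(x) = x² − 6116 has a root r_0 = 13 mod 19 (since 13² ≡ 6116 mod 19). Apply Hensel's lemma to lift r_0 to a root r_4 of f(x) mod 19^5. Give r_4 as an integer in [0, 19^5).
r_4 = 261453 (mod 2476099)

Hensel's recurrence: r_{i+1} = r_i − f(r_i)·(f′(r_i))^{-1} mod 19^{i+2}, with f′(x) = 2x. Iterate:
  r_0 = 13 (mod 19)
  r_1 = 89 (mod 361)
  r_2 = 811 (mod 6859)
  r_3 = 811 (mod 130321)
  r_4 = 261453 (mod 2476099)
Final: r_4 = 261453, and one checks f(r_4) ≡ 0 mod 19^5.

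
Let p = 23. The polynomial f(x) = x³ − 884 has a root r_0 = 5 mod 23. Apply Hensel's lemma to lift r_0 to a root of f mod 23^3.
r_2 = 8860 (mod 12167)

Hensel: r_{i+1} = r_i − f(r_i)/f′(r_i) mod 23^{i+2}, where f′(x) = 3x². Iterate:
  r_0 = 5 (mod 23)
  r_1 = 396 (mod 529)
  r_2 = 8860 (mod 12167)
Final: r = 8860 with f(r) ≡ 0 mod 23^3.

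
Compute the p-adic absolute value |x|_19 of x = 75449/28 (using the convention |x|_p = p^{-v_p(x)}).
|75449/28|_19 = 1/6859

Step 1 — compute v_19(x) by factoring powers of 19 out of the numerator and denominator: v_19(75449/28) = 3. Step 2 — apply |x|_p = p^{-v_p(x)} = 19^{-3} = 1/6859.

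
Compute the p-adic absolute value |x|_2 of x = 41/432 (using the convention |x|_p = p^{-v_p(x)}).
|41/432|_2 = 16

Step 1 — compute v_2(x) by factoring powers of 2 out of the numerator and denominator: v_2(41/432) = -4. Step 2 — apply |x|_p = p^{-v_p(x)} = 2^{4} = 16.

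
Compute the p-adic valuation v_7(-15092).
v_7(-15092) = 3

v_7(n) is the largest exponent k such that 7^k divides n. Factor out: -15092 = -7^3 · 44. (Sign doesn't affect v_p.) So v_7(-15092) = 3.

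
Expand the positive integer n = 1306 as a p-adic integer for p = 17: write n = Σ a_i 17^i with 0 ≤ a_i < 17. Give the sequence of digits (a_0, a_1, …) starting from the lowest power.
(a_0, a_1, …) = (14, 8, 4)

Repeated division by 17 gives the digits low-to-high: 1306 = 14 + 8·17^1 + 4·17^2. Digit sequence: (14, 8, 4).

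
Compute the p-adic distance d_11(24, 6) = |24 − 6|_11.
d_11(24, 6) = 1

Step 1 — x − y = 24 − 6 = 18. Step 2 — v_11(18) = 0 (factor: 18 = (11^0 · 18); the sign does not affect v_p). Step 3 — |x − y|_11 = 11^{0} = 1.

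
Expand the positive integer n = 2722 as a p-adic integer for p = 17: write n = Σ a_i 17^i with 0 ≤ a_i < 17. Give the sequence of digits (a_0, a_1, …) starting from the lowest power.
(a_0, a_1, …) = (2, 7, 9)

Repeated division by 17 gives the digits low-to-high: 2722 = 2 + 7·17^1 + 9·17^2. Digit sequence: (2, 7, 9).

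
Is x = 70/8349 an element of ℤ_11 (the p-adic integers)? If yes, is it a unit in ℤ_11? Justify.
x ∉ ℤ_11 (v_11(x) = -2 < 0)

ℤ_11 = {x ∈ ℚ_11 : v_11(x) ≥ 0} and ℤ_11^× = {x ∈ ℤ_11 : v_11(x) = 0}. Here v_11(70/8349) = v_11(num) − v_11(den) = -2; compare against these criteria.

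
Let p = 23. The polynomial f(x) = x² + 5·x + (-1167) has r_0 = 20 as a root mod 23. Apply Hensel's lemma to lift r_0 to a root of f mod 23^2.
r_1 = 411 (mod 529)

Hensel: r_{i+1} = r_i − f(r_i)·(f′(r_i))^{-1} mod 23^{i+2}, f′(x) = 2x + 5. Iterate:
  r_0 = 20 (mod 23)
  r_1 = 411 (mod 529)
Final: r = 411 satisfies f(r) ≡ 0 mod 23^2.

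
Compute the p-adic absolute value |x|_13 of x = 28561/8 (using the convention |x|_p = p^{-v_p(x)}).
|28561/8|_13 = 1/28561

Step 1 — compute v_13(x) by factoring powers of 13 out of the numerator and denominator: v_13(28561/8) = 4. Step 2 — apply |x|_p = p^{-v_p(x)} = 13^{-4} = 1/28561.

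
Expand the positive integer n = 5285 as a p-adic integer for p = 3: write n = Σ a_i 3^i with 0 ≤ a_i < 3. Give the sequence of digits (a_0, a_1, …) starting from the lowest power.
(a_0, a_1, …) = (2, 0, 2, 0, 2, 0, 1, 2)

Repeated division by 3 gives the digits low-to-high: 5285 = 2 + 2·3^2 + 2·3^4 + 1·3^6 + 2·3^7. Digit sequence: (2, 0, 2, 0, 2, 0, 1, 2).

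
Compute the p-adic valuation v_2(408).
v_2(408) = 3

v_2(n) is the largest exponent k such that 2^k divides n. Factor out: 408 = 2^3 · 51. (Sign doesn't affect v_p.) So v_2(408) = 3.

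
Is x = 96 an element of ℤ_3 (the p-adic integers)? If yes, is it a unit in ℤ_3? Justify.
x ∈ ℤ_3 but not a unit; v_3(x) = 1 > 0

ℤ_3 = {x ∈ ℚ_3 : v_3(x) ≥ 0} and ℤ_3^× = {x ∈ ℤ_3 : v_3(x) = 0}. Here v_3(96) = v_3(num) − v_3(den) = 1; compare against these criteria.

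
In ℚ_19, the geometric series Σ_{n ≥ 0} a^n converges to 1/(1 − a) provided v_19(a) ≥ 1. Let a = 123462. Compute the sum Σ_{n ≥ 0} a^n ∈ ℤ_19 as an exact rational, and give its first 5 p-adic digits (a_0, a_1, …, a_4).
Σ a^n = 1/(1 − a) = -1/123461;  first 5 digits = (1, 0, 0, 18, 0)

v_19(a) = 3 ≥ 1, so the series converges in ℤ_19 to 1/(1 − a) = 1/(1 − 123462) = -1/123461. Expand this rational in ℤ_19: compute digits iteratively via d_i = x_i mod 19, x_{i+1} = (x_i − d_i)/19. The first 5 digits are (1, 0, 0, 18, 0).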